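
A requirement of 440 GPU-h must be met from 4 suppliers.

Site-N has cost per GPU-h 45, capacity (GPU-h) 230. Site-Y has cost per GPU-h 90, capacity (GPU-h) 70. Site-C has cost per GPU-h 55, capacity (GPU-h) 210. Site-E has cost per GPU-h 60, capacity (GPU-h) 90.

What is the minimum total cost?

21900

Cheapest first:
Site-N (45): use full 230 — 210 GPU-h to go.
Site-C (55): use full 210 — 0 GPU-h to go.
Site-E, Site-Y: unused.
Cost = 230×45 + 210×55 = 21900.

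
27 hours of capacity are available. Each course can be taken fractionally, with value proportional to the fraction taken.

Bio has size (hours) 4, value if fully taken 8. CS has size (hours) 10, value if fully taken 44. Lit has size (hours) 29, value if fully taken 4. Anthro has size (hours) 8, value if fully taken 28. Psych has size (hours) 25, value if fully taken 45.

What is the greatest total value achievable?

89

Rank by value-to-size ratio: CS 44/10≈4.4, Anthro 28/8≈3.5, Bio 8/4≈2, Psych 45/25≈1.8, Lit 4/29≈0.138.
Take all of CS (10 hours, value 44) → 17 hours left.
Take all of Anthro (8 hours, value 28) → 9 hours left.
Take all of Bio (4 hours, value 8) → 5 hours left.
Fill the last 5 hours with part of Psych: 5/25 of it earns 9.
Total value = 89.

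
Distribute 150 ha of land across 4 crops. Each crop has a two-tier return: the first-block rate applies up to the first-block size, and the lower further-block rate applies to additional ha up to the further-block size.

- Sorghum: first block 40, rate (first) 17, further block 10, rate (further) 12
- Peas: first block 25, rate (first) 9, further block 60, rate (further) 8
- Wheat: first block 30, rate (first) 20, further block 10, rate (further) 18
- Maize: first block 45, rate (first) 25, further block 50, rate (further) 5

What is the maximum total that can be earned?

Rank every tier by rate: Maize/tier1 25 > Wheat/tier1 20 > Wheat/tier2 18 > Sorghum/tier1 17 > Sorghum/tier2 12 > Peas/tier1 9 > Peas/tier2 8 > Maize/tier2 5.
Fill Maize tier1 block (45 at 25) → 105 left.
Fill Wheat tier1 block (30 at 20) → 75 left.
Fill Wheat tier2 block (10 at 18) → 65 left.
Sorghum tier1 at 17: fill all 40 → 25 left.
Sorghum tier2 at 12: fill all 10 → 15 left.
Peas/tier1: +15 of 25 at 9; pool empty.
Total = 25×45 + 20×30 + 18×10 + 17×40 + 12×10 + 9×15 = 2840.

2840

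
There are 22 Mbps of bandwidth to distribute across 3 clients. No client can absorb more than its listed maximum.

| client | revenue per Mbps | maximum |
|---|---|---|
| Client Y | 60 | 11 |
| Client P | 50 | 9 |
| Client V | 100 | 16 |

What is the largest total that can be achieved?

1960

Highest revenue per Mbps first: Client V 100 > Client Y 60 > Client P 50.
Client V takes 16 to reach its cap of 16 → 6 left.
Client Y: +6 (room for 11) → 6. Pool exhausted.
Total = 60×6 + 100×16 = 1960.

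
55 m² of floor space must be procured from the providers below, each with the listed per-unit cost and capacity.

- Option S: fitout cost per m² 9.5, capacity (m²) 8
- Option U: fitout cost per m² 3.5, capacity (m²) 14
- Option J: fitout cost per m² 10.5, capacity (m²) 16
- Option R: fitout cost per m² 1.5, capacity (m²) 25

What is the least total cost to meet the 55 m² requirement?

246.5

Use providers in increasing cost order.
Option R (1.5): use full 25 — 30 m² to go.
Option U at 3.5: take all 14 m² — 16 still needed.
Take 8 from Option S at 9.5 — need 8 more.
Option J at 10.5: take 8 of its 16 — requirement met.
Cost = 25×1.5 + 14×3.5 + 8×9.5 + 8×10.5 = 246.5.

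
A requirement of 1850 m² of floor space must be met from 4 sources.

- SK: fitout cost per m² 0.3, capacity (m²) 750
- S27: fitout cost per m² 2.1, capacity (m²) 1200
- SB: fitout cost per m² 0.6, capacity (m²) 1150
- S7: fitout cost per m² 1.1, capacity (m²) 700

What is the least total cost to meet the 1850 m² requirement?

885

Use sources in increasing cost order.
SK (0.3): use full 750 — 1100 m² to go.
SB at 0.6: take 1100 of its 1150 — requirement met.
S7, S27: unused.
Cost = 750×0.3 + 1100×0.6 = 885.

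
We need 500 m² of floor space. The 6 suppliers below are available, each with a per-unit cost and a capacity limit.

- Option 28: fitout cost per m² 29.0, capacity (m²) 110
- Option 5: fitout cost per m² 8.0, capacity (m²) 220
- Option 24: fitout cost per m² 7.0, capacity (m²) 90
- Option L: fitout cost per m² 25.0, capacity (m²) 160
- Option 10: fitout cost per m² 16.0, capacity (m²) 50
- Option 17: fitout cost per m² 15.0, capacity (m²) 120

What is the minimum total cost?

5490

Fill from the cheapest supplier first.
Option 24 at 7.0: take all 90 m² ; 410 still needed.
Option 5 at 8.0: take all 220 m² ; 190 still needed.
Option 17 at 15.0: take all 120 m² ; 70 still needed.
Take 50 from Option 10 at 16.0 ; need 20 more.
Option L at 25.0: take 20 of its 160 ; requirement met.
Option 28: unused.
Cost = 90×7.0 + 220×8.0 + 120×15.0 + 50×16.0 + 20×25.0 = 5490.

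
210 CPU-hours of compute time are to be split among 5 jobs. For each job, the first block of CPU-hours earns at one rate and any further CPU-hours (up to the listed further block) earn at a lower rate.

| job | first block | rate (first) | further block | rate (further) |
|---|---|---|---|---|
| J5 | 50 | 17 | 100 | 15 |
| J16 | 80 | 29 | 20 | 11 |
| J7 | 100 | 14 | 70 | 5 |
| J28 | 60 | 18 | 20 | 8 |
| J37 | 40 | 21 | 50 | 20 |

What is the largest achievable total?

Treat each block as its own option and order by rate: J16/T1 29 > J37/T1 21 > J37/T2 20 > J28/T1 18 > J5/T1 17 > J5/T2 15 > J7/T1 14 > J16/T2 11 > J28/T2 8 > J7/T2 5.
J16 T1 at 29: fill all 80 → 130 left.
J37/T1 (21): +40 → 90 left.
J37/T2 (20): +50 → 40 left.
J28/T1: +40 of 60 at 18; pool empty.
Total = 29×80 + 21×40 + 20×50 + 18×40 = 4880.

4880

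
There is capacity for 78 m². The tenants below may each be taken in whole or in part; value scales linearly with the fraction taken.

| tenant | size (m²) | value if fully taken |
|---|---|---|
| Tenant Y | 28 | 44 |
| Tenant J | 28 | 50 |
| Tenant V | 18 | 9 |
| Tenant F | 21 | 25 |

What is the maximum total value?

119.5

Rank by value-to-size ratio: Tenant J 50/28≈1.79, Tenant Y 44/28≈1.57, Tenant F 25/21≈1.19, Tenant V 9/18≈0.5.
Tenant J: take in full, 28 m² for value 50 — 50 left.
Tenant Y: take in full, 28 m² for value 44 — 22 left.
All 21 m² of Tenant F fit (value 25) — 1 remain.
Only 1 m² remain; take 1/18 of Tenant V for value 9×1/18 = 0.5.
Total value = 119.5.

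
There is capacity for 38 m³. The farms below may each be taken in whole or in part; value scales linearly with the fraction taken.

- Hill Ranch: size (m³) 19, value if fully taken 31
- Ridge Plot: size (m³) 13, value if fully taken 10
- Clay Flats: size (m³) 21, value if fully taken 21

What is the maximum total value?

Sort by value density: Hill Ranch 31/19≈1.63, Clay Flats 21/21≈1, Ridge Plot 10/13≈0.769.
All 19 m³ of Hill Ranch fit (value 31) → 19 remain.
Only 19 m³ remain; take 19/21 of Clay Flats for value 21×19/21 = 19.
Total value = 50.

50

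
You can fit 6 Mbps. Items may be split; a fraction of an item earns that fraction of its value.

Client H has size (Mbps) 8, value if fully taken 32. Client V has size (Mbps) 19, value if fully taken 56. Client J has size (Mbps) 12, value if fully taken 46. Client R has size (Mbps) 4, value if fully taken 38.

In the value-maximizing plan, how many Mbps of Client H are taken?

2

Best value per unit of size first: Client R 38/4≈9.5, Client H 32/8≈4, Client J 46/12≈3.83, Client V 56/19≈2.95.
Client R: take in full, 4 Mbps for value 38 — 2 left.
Fill the last 2 Mbps with part of Client H: 2/8 of it earns 8.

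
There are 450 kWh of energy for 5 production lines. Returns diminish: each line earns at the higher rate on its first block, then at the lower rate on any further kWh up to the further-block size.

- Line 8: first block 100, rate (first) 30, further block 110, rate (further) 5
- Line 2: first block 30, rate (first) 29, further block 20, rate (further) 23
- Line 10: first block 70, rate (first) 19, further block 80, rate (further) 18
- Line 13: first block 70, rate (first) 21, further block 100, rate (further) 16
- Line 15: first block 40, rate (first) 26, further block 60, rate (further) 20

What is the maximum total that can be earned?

10450

Order all 10 blocks by rate: Line 8/tier1 30 > Line 2/tier1 29 > Line 15/tier1 26 > Line 2/tier2 23 > Line 13/tier1 21 > Line 15/tier2 20 > Line 10/tier1 19 > Line 10/tier2 18 > Line 13/tier2 16 > Line 8/tier2 5.
Line 8/tier1 (30): +100 — 350 left.
Line 2 tier1 at 29: fill all 30 — 320 left.
Fill Line 15 tier1 block (40 at 26) — 280 left.
Fill Line 2 tier2 block (20 at 23) — 260 left.
Line 13 tier1 at 21: fill all 70 — 190 left.
Line 15/tier2 (20): +60 — 130 left.
Line 10 tier1 at 19: fill all 70 — 60 left.
60 remain; put them into Line 10 tier2 at 18.
Total = 30×100 + 29×30 + 26×40 + 23×20 + 21×70 + 20×60 + 19×70 + 18×60 = 10450.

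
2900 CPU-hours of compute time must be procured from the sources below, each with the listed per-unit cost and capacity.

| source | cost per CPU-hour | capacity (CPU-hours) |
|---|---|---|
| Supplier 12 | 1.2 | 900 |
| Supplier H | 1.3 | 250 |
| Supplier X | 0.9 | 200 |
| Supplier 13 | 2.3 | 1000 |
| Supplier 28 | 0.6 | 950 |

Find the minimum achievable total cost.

Cheapest first:
Supplier 28 (0.6): use full 950 ; 1950 CPU-hours to go.
Supplier X at 0.9: take all 200 CPU-hours ; 1750 still needed.
Supplier 12 at 1.2: take all 900 CPU-hours ; 850 still needed.
Take 250 from Supplier H at 1.3 ; need 600 more.
Supplier 13 at 2.3: take 600 of its 1000 ; requirement met.
Cost = 950×0.6 + 200×0.9 + 900×1.2 + 250×1.3 + 600×2.3 = 3535.

3535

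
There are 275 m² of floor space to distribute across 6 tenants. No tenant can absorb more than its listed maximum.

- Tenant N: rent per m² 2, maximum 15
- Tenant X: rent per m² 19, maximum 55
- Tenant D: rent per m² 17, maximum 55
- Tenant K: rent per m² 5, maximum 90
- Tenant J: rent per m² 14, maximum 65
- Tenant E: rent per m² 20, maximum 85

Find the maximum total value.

Highest rent per m² first: Tenant E 20 > Tenant X 19 > Tenant D 17 > Tenant J 14 > Tenant K 5 > Tenant N 2.
Give Tenant E 85 to hit its cap of 85 — 190 left.
Give Tenant X 55 to hit its cap of 55 — 135 left.
Tenant D: +55 to 55 (cap) — 80 left.
Tenant J takes 65 to reach its cap of 65 — 15 left.
Tenant K: +15 (room for 90) → 15. Pool exhausted.
Total = 19×55 + 17×55 + 5×15 + 14×65 + 20×85 = 4665.

4665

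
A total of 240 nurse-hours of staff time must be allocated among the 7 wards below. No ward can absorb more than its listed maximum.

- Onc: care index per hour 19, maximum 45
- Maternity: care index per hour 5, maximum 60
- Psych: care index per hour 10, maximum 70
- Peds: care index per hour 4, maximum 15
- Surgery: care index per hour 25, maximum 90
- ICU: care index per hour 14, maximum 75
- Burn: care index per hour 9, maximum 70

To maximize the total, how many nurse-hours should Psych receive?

30

Highest care index per hour first: Surgery 25 > Onc 19 > ICU 14 > Psych 10 > Burn 9 > Maternity 5 > Peds 4.
Surgery takes 90 to reach its cap of 90 — 150 left.
Give Onc 45 to hit its cap of 45 — 105 left.
ICU: +75 to 75 (cap) — 30 left.
Psych: +30 (room for 70) → 30. Pool exhausted.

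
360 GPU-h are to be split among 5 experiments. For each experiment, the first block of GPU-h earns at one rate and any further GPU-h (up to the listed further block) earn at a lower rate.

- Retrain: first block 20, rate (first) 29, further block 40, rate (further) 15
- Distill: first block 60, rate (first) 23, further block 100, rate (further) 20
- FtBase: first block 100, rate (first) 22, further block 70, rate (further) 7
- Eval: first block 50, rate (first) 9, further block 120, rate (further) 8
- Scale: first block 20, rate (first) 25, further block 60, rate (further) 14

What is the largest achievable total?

Order all 10 blocks by rate: Retrain/tier1 29 > Scale/tier1 25 > Distill/tier1 23 > FtBase/tier1 22 > Distill/tier2 20 > Retrain/tier2 15 > Scale/tier2 14 > Eval/tier1 9 > Eval/tier2 8 > FtBase/tier2 7.
Fill Retrain tier1 block (20 at 29) → 340 left.
Fill Scale tier1 block (20 at 25) → 320 left.
Distill/tier1 (23): +60 → 260 left.
Fill FtBase tier1 block (100 at 22) → 160 left.
Fill Distill tier2 block (100 at 20) → 60 left.
Retrain/tier2 (15): +40 → 20 left.
20 remain; put them into Scale tier2 at 14.
Total = 29×20 + 25×20 + 23×60 + 22×100 + 20×100 + 15×40 + 14×20 = 7540.

7540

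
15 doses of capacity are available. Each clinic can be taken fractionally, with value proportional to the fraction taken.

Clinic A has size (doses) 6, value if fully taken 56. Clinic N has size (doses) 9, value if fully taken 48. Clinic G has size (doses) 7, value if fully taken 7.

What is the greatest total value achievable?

104

Rank by value-to-size ratio: Clinic A 56/6≈9.33, Clinic N 48/9≈5.33, Clinic G 7/7≈1.
Clinic A: take in full, 6 doses for value 56 ; 9 left.
Take all of Clinic N (9 doses, value 48) ; 0 doses left.
Total value = 104.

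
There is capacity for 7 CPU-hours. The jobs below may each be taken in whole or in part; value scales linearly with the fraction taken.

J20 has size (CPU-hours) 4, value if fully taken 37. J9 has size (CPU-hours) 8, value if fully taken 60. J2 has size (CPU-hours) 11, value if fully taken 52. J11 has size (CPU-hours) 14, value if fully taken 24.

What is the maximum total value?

Sort by value density: J20 37/4≈9.25, J9 60/8≈7.5, J2 52/11≈4.73, J11 24/14≈1.71.
All 4 CPU-hours of J20 fit (value 37) — 3 remain.
Fill the last 3 CPU-hours with part of J9: 3/8 of it earns 22.5.
Total value = 59.5.

59.5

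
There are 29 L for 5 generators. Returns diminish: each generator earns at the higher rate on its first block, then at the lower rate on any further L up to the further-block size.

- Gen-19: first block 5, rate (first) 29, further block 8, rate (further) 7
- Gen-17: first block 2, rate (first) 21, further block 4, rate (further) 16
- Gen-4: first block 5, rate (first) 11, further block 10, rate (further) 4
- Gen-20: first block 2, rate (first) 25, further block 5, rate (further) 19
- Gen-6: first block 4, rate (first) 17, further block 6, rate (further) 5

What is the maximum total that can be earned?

533

Order all 10 blocks by rate: Gen-19/T1 29 > Gen-20/T1 25 > Gen-17/T1 21 > Gen-20/T2 19 > Gen-6/T1 17 > Gen-17/T2 16 > Gen-4/T1 11 > Gen-19/T2 7 > Gen-6/T2 5 > Gen-4/T2 4.
Gen-19 T1 at 29: fill all 5 → 24 left.
Fill Gen-20 T1 block (2 at 25) → 22 left.
Gen-17/T1 (21): +2 → 20 left.
Gen-20 T2 at 19: fill all 5 → 15 left.
Gen-6/T1 (17): +4 → 11 left.
Gen-17 T2 at 16: fill all 4 → 7 left.
Gen-4 T1 at 11: fill all 5 → 2 left.
Gen-19/T2: +2 of 8 at 7; pool empty.
Total = 29×5 + 25×2 + 21×2 + 19×5 + 17×4 + 16×4 + 11×5 + 7×2 = 533.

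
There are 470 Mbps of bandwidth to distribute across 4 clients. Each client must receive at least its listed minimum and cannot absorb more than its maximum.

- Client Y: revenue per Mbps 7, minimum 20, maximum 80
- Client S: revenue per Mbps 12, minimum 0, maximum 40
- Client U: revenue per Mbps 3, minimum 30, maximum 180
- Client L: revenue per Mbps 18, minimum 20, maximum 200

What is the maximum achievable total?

5090

Meeting every minimum uses 20+0+30+20 = 70 Mbps, leaving 400.
Highest revenue per Mbps first: Client L 18 > Client S 12 > Client Y 7 > Client U 3.
Give Client L 180 more to hit its cap of 200 ; 220 left.
Client S: +40 to 40 (cap) ; 180 left.
Client Y takes 60 more to reach its cap of 80 ; 120 left.
Client U: +120 (room for 150) → 150. Pool exhausted.
Total = 7×80 + 12×40 + 3×150 + 18×200 = 5090.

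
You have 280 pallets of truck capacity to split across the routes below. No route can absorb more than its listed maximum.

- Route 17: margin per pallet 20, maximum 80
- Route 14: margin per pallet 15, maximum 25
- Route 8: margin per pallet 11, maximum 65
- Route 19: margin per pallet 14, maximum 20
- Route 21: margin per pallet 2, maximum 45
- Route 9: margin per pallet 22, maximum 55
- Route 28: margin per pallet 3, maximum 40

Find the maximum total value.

4285

Rank by margin per pallet: Route 9 22 > Route 17 20 > Route 14 15 > Route 19 14 > Route 8 11 > Route 28 3 > Route 21 2.
Route 9 takes 55 to reach its cap of 55 — 225 left.
Route 17: +80 to 80 (cap) — 145 left.
Route 14: +25 to 25 (cap) — 120 left.
Give Route 19 20 to hit its cap of 20 — 100 left.
Give Route 8 65 to hit its cap of 65 — 35 left.
Only 35 left; Route 28 takes them to reach 35.
Total = 20×80 + 15×25 + 11×65 + 14×20 + 22×55 + 3×35 = 4285.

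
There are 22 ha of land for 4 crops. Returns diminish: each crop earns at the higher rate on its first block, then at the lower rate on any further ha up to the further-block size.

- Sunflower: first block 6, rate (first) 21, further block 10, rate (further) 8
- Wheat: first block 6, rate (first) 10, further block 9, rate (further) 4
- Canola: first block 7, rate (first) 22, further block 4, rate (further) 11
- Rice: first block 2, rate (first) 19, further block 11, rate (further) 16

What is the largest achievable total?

430

Order all 8 blocks by rate: Canola/tier1 22 > Sunflower/tier1 21 > Rice/tier1 19 > Rice/tier2 16 > Canola/tier2 11 > Wheat/tier1 10 > Sunflower/tier2 8 > Wheat/tier2 4.
Fill Canola tier1 block (7 at 22) ; 15 left.
Sunflower/tier1 (21): +6 ; 9 left.
Fill Rice tier1 block (2 at 19) ; 7 left.
7 remain; put them into Rice tier2 at 16.
Total = 22×7 + 21×6 + 19×2 + 16×7 = 430.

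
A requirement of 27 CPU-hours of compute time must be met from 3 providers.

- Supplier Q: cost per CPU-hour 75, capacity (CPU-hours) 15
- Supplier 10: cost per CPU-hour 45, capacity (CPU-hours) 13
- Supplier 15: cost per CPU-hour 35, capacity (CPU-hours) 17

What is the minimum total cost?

Cheapest first:
Supplier 15 (35): use full 17 — 10 CPU-hours to go.
Supplier 10 at 45: take 10 of its 13 — requirement met.
Supplier Q: unused.
Cost = 17×35 + 10×45 = 1045.

1045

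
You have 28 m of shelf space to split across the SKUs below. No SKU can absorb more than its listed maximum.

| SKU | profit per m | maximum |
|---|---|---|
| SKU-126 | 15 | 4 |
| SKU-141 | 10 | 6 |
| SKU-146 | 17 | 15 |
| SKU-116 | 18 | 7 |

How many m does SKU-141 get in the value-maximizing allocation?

2

Order the SKUs by profit per m: SKU-116 18 > SKU-146 17 > SKU-126 15 > SKU-141 10.
Give SKU-116 7 to hit its cap of 7 → 21 left.
SKU-146 takes 15 to reach its cap of 15 → 6 left.
Give SKU-126 4 to hit its cap of 4 → 2 left.
SKU-141: +2 (room for 6) → 2. Pool exhausted.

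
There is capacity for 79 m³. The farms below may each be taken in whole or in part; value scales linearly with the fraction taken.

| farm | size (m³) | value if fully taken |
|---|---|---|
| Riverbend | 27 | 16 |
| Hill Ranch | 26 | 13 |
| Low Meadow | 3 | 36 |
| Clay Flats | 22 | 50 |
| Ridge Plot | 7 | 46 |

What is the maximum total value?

158

Sort by value density: Low Meadow 36/3≈12, Ridge Plot 46/7≈6.57, Clay Flats 50/22≈2.27, Riverbend 16/27≈0.593, Hill Ranch 13/26≈0.5.
Low Meadow: take in full, 3 m³ for value 36 ; 76 left.
Ridge Plot: take in full, 7 m³ for value 46 ; 69 left.
Clay Flats: take in full, 22 m³ for value 50 ; 47 left.
All 27 m³ of Riverbend fit (value 16) ; 20 remain.
Only 20 m³ remain; take 20/26 of Hill Ranch for value 13×20/26 = 10.
Total value = 158.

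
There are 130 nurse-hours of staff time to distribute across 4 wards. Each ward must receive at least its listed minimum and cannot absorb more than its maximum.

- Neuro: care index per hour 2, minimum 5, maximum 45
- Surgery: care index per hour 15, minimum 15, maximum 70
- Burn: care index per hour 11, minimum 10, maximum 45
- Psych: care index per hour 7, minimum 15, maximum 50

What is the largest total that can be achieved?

Meeting every minimum uses 5+15+10+15 = 45 nurse-hours, leaving 85.
Highest care index per hour first: Surgery 15 > Burn 11 > Psych 7 > Neuro 2.
Surgery: +55 to 70 (cap) — 30 left.
Burn has room for 35 more but only 30 remain, so it gets 40.
Total = 2×5 + 15×70 + 11×40 + 7×15 = 1605.

1605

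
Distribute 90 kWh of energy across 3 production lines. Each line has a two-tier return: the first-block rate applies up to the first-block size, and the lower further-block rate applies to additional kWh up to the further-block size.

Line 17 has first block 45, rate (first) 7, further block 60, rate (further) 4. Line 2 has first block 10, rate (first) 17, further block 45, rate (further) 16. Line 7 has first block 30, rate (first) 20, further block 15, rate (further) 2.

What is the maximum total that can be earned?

1525

Order all 6 blocks by rate: Line 7/first 20 > Line 2/first 17 > Line 2/second 16 > Line 17/first 7 > Line 17/second 4 > Line 7/second 2.
Line 7/first (20): +30 ; 60 left.
Fill Line 2 first block (10 at 17) ; 50 left.
Line 2/second (16): +45 ; 5 left.
Line 17 first at 7: only 5 left, fill 5.
Total = 20×30 + 17×10 + 16×45 + 7×5 = 1525.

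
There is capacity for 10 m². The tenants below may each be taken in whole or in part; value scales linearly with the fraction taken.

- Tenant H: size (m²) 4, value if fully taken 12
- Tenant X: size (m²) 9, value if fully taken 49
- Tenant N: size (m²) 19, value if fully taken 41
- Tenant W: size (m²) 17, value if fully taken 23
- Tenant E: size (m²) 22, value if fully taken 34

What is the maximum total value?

52

Sort by value density: Tenant X 49/9≈5.44, Tenant H 12/4≈3, Tenant N 41/19≈2.16, Tenant E 34/22≈1.55, Tenant W 23/17≈1.35.
All 9 m² of Tenant X fit (value 49) ; 1 remain.
1 m² left: a 1/4 share of Tenant H gives 12×1/4 = 3.
Total value = 52.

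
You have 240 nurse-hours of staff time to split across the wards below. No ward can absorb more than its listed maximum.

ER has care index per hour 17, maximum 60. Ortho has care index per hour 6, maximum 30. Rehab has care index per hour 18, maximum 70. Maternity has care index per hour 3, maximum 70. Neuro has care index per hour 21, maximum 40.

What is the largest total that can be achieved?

3420

Order the wards by care index per hour: Neuro 21 > Rehab 18 > ER 17 > Ortho 6 > Maternity 3.
Neuro: +40 to 40 (cap) — 200 left.
Rehab: +70 to 70 (cap) — 130 left.
ER: +60 to 60 (cap) — 70 left.
Ortho: +30 to 30 (cap) — 40 left.
Maternity has room for 70 but only 40 remain, so it gets 40.
Total = 17×60 + 6×30 + 18×70 + 3×40 + 21×40 = 3420.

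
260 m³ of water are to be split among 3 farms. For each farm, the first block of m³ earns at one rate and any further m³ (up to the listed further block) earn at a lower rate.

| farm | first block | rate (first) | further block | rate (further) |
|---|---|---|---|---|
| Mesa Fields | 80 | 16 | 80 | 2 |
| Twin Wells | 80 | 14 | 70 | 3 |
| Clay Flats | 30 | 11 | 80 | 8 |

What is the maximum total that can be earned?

3290

Treat each block as its own option and order by rate: Mesa Fields/tier1 16 > Twin Wells/tier1 14 > Clay Flats/tier1 11 > Clay Flats/tier2 8 > Twin Wells/tier2 3 > Mesa Fields/tier2 2.
Mesa Fields tier1 at 16: fill all 80 → 180 left.
Twin Wells/tier1 (14): +80 → 100 left.
Clay Flats tier1 at 11: fill all 30 → 70 left.
Clay Flats tier2 at 8: only 70 left, fill 70.
Total = 16×80 + 14×80 + 11×30 + 8×70 = 3290.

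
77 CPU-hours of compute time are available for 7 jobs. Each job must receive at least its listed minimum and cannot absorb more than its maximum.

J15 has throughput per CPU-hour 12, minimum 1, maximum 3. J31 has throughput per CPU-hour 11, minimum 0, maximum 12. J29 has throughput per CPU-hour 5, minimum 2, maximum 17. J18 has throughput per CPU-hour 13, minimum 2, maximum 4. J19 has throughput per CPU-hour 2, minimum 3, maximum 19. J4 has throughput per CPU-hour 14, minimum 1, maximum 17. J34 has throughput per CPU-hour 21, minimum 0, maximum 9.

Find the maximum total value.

Meeting every minimum uses 1+0+2+2+3+1+0 = 9 CPU-hours, leaving 68.
Rank by throughput per CPU-hour: J34 21 > J4 14 > J18 13 > J15 12 > J31 11 > J29 5 > J19 2.
Give J34 9 more to hit its cap of 9 ; 59 left.
J4 takes 16 more to reach its cap of 17 ; 43 left.
Give J18 2 more to hit its cap of 4 ; 41 left.
Give J15 2 more to hit its cap of 3 ; 39 left.
Give J31 12 more to hit its cap of 12 ; 27 left.
J29: +15 to 17 (cap) ; 12 left.
Only 12 left; J19 takes them to reach 15.
Total = 12×3 + 11×12 + 5×17 + 13×4 + 2×15 + 14×17 + 21×9 = 762.

762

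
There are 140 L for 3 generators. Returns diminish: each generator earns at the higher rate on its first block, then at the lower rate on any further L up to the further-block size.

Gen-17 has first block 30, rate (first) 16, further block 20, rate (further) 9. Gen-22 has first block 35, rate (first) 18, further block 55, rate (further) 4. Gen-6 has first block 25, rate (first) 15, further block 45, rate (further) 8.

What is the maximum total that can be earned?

1905

Order all 6 blocks by rate: Gen-22/tier1 18 > Gen-17/tier1 16 > Gen-6/tier1 15 > Gen-17/tier2 9 > Gen-6/tier2 8 > Gen-22/tier2 4.
Fill Gen-22 tier1 block (35 at 18) — 105 left.
Gen-17/tier1 (16): +30 — 75 left.
Gen-6 tier1 at 15: fill all 25 — 50 left.
Gen-17 tier2 at 9: fill all 20 — 30 left.
Gen-6 tier2 at 8: only 30 left, fill 30.
Total = 18×35 + 16×30 + 15×25 + 9×20 + 8×30 = 1905.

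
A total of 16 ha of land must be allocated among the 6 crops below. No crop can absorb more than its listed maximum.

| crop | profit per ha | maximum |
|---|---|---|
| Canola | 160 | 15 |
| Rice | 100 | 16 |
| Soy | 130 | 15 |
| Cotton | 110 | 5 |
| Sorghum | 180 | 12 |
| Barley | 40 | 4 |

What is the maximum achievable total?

Highest profit per ha first: Sorghum 180 > Canola 160 > Soy 130 > Cotton 110 > Rice 100 > Barley 40.
Give Sorghum 12 to hit its cap of 12 — 4 left.
Canola has room for 15 but only 4 remain, so it gets 4.
Total = 160×4 + 180×12 = 2800.

2800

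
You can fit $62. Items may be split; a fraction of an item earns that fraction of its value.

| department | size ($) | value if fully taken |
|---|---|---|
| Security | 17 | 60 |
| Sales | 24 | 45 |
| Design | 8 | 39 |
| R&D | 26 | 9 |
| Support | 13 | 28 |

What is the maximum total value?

Sort by value density: Design 39/8≈4.88, Security 60/17≈3.53, Support 28/13≈2.15, Sales 45/24≈1.88, R&D 9/26≈0.346.
Design: take in full, 8 $ for value 39 ; 54 left.
Take all of Security (17 $, value 60) ; 37 $ left.
All 13 $ of Support fit (value 28) ; 24 remain.
Sales: take in full, 24 $ for value 45 ; 0 left.
Total value = 172.

172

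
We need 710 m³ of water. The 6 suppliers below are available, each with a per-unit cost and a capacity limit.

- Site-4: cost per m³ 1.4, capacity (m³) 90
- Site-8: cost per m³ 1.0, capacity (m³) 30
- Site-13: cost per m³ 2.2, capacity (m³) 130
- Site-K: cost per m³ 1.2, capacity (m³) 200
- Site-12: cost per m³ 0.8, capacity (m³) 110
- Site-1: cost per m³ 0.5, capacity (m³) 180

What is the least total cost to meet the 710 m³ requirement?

794

Fill from the cheapest supplier first.
Site-1 (0.5): use full 180 → 530 m³ to go.
Site-12 (0.8): use full 110 → 420 m³ to go.
Take 30 from Site-8 at 1.0 → need 390 more.
Site-K at 1.2: take all 200 m³ → 190 still needed.
Site-4 (1.4): use full 90 → 100 m³ to go.
Site-13 (2.2): take the remaining 100 → done.
Cost = 180×0.5 + 110×0.8 + 30×1.0 + 200×1.2 + 90×1.4 + 100×2.2 = 794.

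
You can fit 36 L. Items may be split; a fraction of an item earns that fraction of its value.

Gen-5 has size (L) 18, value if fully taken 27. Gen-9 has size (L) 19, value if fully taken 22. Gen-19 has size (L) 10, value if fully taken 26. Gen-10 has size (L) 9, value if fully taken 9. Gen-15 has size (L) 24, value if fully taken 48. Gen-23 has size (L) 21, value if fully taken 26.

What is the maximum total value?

77

Sort by value density: Gen-19 26/10≈2.6, Gen-15 48/24≈2, Gen-5 27/18≈1.5, Gen-23 26/21≈1.24, Gen-9 22/19≈1.16, Gen-10 9/9≈1.
Take all of Gen-19 (10 L, value 26) → 26 L left.
All 24 L of Gen-15 fit (value 48) → 2 remain.
Fill the last 2 L with part of Gen-5: 2/18 of it earns 3.
Total value = 77.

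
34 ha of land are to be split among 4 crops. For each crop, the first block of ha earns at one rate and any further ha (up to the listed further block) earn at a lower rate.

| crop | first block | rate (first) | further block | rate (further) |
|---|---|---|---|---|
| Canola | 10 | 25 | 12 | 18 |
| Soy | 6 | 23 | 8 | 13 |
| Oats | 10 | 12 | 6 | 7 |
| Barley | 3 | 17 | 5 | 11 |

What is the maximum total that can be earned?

694

Treat each block as its own option and order by rate: Canola/first 25 > Soy/first 23 > Canola/second 18 > Barley/first 17 > Soy/second 13 > Oats/first 12 > Barley/second 11 > Oats/second 7.
Canola/first (25): +10 ; 24 left.
Soy first at 23: fill all 6 ; 18 left.
Canola second at 18: fill all 12 ; 6 left.
Barley/first (17): +3 ; 3 left.
Soy/second: +3 of 8 at 13; pool empty.
Total = 25×10 + 23×6 + 18×12 + 17×3 + 13×3 = 694.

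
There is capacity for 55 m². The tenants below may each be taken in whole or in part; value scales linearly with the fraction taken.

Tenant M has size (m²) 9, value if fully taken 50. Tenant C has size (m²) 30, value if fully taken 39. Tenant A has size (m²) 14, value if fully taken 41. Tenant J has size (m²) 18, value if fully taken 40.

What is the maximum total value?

149.2

Best value per unit of size first: Tenant M 50/9≈5.56, Tenant A 41/14≈2.93, Tenant J 40/18≈2.22, Tenant C 39/30≈1.3.
Take all of Tenant M (9 m², value 50) ; 46 m² left.
Take all of Tenant A (14 m², value 41) ; 32 m² left.
Take all of Tenant J (18 m², value 40) ; 14 m² left.
14 m² left: a 14/30 share of Tenant C gives 39×14/30 = 18.2.
Total value = 149.2.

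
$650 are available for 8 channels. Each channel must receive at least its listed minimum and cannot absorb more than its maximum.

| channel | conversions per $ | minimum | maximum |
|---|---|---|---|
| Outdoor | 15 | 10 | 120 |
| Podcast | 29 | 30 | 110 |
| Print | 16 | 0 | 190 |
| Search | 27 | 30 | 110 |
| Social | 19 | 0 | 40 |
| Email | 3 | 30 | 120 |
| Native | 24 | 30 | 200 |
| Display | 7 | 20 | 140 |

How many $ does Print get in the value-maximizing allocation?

130

Meeting every minimum uses 10+30+0+30+0+30+30+20 = 150 $, leaving 500.
Order the channels by conversions per $: Podcast 29 > Search 27 > Native 24 > Social 19 > Print 16 > Outdoor 15 > Display 7 > Email 3.
Give Podcast 80 more to hit its cap of 110 ; 420 left.
Give Search 80 more to hit its cap of 110 ; 340 left.
Give Native 170 more to hit its cap of 200 ; 170 left.
Give Social 40 more to hit its cap of 40 ; 130 left.
Print: +130 (room for 190) → 130. Pool exhausted.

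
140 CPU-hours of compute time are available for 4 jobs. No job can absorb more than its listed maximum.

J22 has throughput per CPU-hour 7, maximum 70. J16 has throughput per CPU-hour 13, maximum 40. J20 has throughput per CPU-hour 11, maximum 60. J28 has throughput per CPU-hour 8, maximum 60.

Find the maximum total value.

1500

Order the jobs by throughput per CPU-hour: J16 13 > J20 11 > J28 8 > J22 7.
J16 takes 40 to reach its cap of 40 ; 100 left.
J20 takes 60 to reach its cap of 60 ; 40 left.
J28: +40 (room for 60) → 40. Pool exhausted.
Total = 13×40 + 11×60 + 8×40 = 1500.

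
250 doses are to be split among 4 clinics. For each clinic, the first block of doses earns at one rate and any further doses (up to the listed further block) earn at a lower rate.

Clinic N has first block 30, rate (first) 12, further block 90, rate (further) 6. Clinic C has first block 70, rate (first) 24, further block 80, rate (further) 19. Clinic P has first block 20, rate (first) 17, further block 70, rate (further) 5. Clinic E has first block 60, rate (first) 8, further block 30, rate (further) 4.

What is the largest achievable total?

4300

Rank every tier by rate: Clinic C/first 24 > Clinic C/second 19 > Clinic P/first 17 > Clinic N/first 12 > Clinic E/first 8 > Clinic N/second 6 > Clinic P/second 5 > Clinic E/second 4.
Fill Clinic C first block (70 at 24) — 180 left.
Clinic C second at 19: fill all 80 — 100 left.
Fill Clinic P first block (20 at 17) — 80 left.
Fill Clinic N first block (30 at 12) — 50 left.
50 remain; put them into Clinic E first at 8.
Total = 24×70 + 19×80 + 17×20 + 12×30 + 8×50 = 4300.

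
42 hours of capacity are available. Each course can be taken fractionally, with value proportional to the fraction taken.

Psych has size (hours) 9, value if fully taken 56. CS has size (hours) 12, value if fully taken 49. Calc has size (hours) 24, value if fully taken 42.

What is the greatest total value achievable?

Best value per unit of size first: Psych 56/9≈6.22, CS 49/12≈4.08, Calc 42/24≈1.75.
Take all of Psych (9 hours, value 56) → 33 hours left.
All 12 hours of CS fit (value 49) → 21 remain.
Fill the last 21 hours with part of Calc: 21/24 of it earns 36.75.
Total value = 141.75.

141.75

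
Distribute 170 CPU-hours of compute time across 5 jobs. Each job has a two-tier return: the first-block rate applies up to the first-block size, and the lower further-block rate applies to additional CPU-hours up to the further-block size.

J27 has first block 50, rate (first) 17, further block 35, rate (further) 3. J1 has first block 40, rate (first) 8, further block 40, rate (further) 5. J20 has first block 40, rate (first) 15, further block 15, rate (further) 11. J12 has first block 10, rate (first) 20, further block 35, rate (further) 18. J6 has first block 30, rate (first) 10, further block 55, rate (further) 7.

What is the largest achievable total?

2645

Treat each block as its own option and order by rate: J12/T1 20 > J12/T2 18 > J27/T1 17 > J20/T1 15 > J20/T2 11 > J6/T1 10 > J1/T1 8 > J6/T2 7 > J1/T2 5 > J27/T2 3.
J12/T1 (20): +10 ; 160 left.
Fill J12 T2 block (35 at 18) ; 125 left.
J27 T1 at 17: fill all 50 ; 75 left.
J20 T1 at 15: fill all 40 ; 35 left.
J20/T2 (11): +15 ; 20 left.
J6/T1: +20 of 30 at 10; pool empty.
Total = 20×10 + 18×35 + 17×50 + 15×40 + 11×15 + 10×20 = 2645.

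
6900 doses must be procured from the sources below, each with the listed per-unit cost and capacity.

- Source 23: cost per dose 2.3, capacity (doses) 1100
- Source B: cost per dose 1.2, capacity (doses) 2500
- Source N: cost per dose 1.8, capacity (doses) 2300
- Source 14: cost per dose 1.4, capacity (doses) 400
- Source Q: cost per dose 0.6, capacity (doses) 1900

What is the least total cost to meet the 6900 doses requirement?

8480

Cheapest first:
Source Q at 0.6: take all 1900 doses ; 5000 still needed.
Take 2500 from Source B at 1.2 ; need 2500 more.
Source 14 at 1.4: take all 400 doses ; 2100 still needed.
Source N (1.8): take the remaining 2100 ; done.
Source 23: unused.
Cost = 1900×0.6 + 2500×1.2 + 400×1.4 + 2100×1.8 = 8480.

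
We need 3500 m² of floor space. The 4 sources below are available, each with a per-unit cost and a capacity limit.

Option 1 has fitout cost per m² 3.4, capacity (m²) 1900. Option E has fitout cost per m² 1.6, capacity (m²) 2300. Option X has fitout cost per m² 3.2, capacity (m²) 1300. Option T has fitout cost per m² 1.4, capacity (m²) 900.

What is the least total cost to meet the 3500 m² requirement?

Cheapest first:
Option T at 1.4: take all 900 m² — 2600 still needed.
Option E at 1.6: take all 2300 m² — 300 still needed.
Option X (3.2): take the remaining 300 — done.
Option 1: unused.
Cost = 900×1.4 + 2300×1.6 + 300×3.2 = 5900.

5900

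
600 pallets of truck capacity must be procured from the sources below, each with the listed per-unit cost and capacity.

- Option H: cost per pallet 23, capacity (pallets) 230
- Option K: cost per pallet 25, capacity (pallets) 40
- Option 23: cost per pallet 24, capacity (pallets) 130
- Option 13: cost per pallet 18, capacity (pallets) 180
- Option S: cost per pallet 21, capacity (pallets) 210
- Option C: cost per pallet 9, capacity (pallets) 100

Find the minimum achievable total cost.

Fill from the cheapest source first.
Option C at 9: take all 100 pallets → 500 still needed.
Option 13 (18): use full 180 → 320 pallets to go.
Take 210 from Option S at 21 → need 110 more.
Take 110 from Option H at 23 to finish.
Option 23, Option K: unused.
Cost = 100×9 + 180×18 + 210×21 + 110×23 = 11080.

11080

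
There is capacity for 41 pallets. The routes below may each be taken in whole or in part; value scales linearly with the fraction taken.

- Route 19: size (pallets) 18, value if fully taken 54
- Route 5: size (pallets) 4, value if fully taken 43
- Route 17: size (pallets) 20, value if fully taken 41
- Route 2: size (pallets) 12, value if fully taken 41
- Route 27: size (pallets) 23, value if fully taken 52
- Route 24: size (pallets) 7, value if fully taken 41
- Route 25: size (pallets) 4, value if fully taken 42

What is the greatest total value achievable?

Best value per unit of size first: Route 5 43/4≈10.8, Route 25 42/4≈10.5, Route 24 41/7≈5.86, Route 2 41/12≈3.42, Route 19 54/18≈3, Route 27 52/23≈2.26, Route 17 41/20≈2.05.
Route 5: take in full, 4 pallets for value 43 ; 37 left.
Route 25: take in full, 4 pallets for value 42 ; 33 left.
Route 24: take in full, 7 pallets for value 41 ; 26 left.
Route 2: take in full, 12 pallets for value 41 ; 14 left.
Fill the last 14 pallets with part of Route 19: 14/18 of it earns 42.
Total value = 209.

209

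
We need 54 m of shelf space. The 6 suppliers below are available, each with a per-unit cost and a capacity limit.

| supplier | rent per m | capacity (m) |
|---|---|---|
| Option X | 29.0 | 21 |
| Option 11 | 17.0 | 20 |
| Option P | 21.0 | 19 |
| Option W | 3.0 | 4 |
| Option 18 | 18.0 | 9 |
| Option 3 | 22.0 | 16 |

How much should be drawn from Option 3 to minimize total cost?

2

Cheapest first:
Take 4 from Option W at 3.0 ; need 50 more.
Take 20 from Option 11 at 17.0 ; need 30 more.
Option 18 at 18.0: take all 9 m ; 21 still needed.
Take 19 from Option P at 21.0 ; need 2 more.
Take 2 from Option 3 at 22.0 to finish.
Option X: unused.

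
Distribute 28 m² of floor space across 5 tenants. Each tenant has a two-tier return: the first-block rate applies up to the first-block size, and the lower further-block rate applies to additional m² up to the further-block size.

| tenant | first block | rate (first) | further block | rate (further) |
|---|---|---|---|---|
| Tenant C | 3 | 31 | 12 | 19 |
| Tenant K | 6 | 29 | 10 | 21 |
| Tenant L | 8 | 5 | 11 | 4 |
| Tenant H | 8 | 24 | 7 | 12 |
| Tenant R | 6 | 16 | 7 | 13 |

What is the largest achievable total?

Order all 10 blocks by rate: Tenant C/first 31 > Tenant K/first 29 > Tenant H/first 24 > Tenant K/second 21 > Tenant C/second 19 > Tenant R/first 16 > Tenant R/second 13 > Tenant H/second 12 > Tenant L/first 5 > Tenant L/second 4.
Fill Tenant C first block (3 at 31) ; 25 left.
Fill Tenant K first block (6 at 29) ; 19 left.
Tenant H first at 24: fill all 8 ; 11 left.
Fill Tenant K second block (10 at 21) ; 1 left.
Tenant C second at 19: only 1 left, fill 1.
Total = 31×3 + 29×6 + 24×8 + 21×10 + 19×1 = 688.

688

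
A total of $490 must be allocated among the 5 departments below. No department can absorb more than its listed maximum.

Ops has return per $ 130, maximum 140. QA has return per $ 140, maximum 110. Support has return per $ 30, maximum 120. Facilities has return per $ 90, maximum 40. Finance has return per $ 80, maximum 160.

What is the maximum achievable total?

51200

Rank by return per $: QA 140 > Ops 130 > Facilities 90 > Finance 80 > Support 30.
QA: +110 to 110 (cap) — 380 left.
Ops takes 140 to reach its cap of 140 — 240 left.
Give Facilities 40 to hit its cap of 40 — 200 left.
Finance: +160 to 160 (cap) — 40 left.
Support has room for 120 but only 40 remain, so it gets 40.
Total = 130×140 + 140×110 + 30×40 + 90×40 + 80×160 = 51200.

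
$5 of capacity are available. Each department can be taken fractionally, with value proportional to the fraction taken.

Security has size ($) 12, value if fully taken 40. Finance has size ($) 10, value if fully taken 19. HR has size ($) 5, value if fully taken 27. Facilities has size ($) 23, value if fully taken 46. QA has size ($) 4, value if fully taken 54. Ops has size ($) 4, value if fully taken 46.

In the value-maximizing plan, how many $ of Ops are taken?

1

Rank by value-to-size ratio: QA 54/4≈13.5, Ops 46/4≈11.5, HR 27/5≈5.4, Security 40/12≈3.33, Facilities 46/23≈2, Finance 19/10≈1.9.
All 4 $ of QA fit (value 54) — 1 remain.
1 $ left: a 1/4 share of Ops gives 46×1/4 = 11.5.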